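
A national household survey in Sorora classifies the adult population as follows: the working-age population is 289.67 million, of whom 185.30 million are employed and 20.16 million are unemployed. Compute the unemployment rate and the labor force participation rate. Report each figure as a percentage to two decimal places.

Labor force = employed + unemployed = 185.30 + 20.16 = 205.46 million.
Unemployment rate = 20.16 / 205.46 = 9.81%.
Labor force participation rate = 205.46 / 289.67 = 70.93%.

Unemployment rate ≈ 9.81%; labor force participation rate ≈ 70.93%.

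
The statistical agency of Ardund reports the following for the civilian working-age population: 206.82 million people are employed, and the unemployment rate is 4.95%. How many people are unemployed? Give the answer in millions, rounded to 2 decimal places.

Let U be the number unemployed. The labor force is E + U, and U/(E+U) = 0.0495.
So U = 0.0495 × 206.82 / (1 − 0.0495) = 10.2376 / 0.9505 ≈ 10.77 million.

About 10.77 million are unemployed.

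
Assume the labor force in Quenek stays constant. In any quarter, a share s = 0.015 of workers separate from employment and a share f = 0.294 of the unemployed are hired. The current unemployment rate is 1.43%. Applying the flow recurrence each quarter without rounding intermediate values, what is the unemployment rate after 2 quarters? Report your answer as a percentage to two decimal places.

With a fixed labor force, u_{t+1} = u_t + s·(1−u_t) − f·u_t = u_t·(1−s−f) + s.
Here 1−s−f = 0.691 and s = 0.015.
u_1 = 0.014300 × 0.691 + 0.015 = 0.024881.
u_2 = 0.024881 × 0.691 + 0.015 = 0.032193.

Unemployment rate after two quarters ≈ 3.22%.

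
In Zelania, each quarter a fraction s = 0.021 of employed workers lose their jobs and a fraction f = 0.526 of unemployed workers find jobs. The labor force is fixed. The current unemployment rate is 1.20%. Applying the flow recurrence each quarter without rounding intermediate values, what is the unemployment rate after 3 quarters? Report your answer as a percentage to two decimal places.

With a fixed labor force, u_{t+1} = u_t + s·(1−u_t) − f·u_t = u_t·(1−s−f) + s.
Here 1−s−f = 0.453 and s = 0.021.
u_1 = 0.012000 × 0.453 + 0.021 = 0.026436.
u_2 = 0.026436 × 0.453 + 0.021 = 0.032976.
u_3 = 0.032976 × 0.453 + 0.021 = 0.035938.

Unemployment rate after three quarters ≈ 3.59%.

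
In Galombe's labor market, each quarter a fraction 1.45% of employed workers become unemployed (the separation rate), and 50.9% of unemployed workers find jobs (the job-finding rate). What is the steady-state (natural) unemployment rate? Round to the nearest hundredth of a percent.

Steady-state unemployment rate ≈ 2.77%.

At steady state the flows balance: s·E = f·U, so U/(E+U) = s/(s+f).
u* = 1.45 / (1.45 + 50.9) = 1.45 / 52.35 = 2.77%.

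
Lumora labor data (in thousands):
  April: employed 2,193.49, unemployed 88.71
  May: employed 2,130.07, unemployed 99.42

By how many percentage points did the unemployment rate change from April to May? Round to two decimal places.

The unemployment rate changed by +0.57 percentage points.

April: labor force = 2,193.49 + 88.71 = 2,282.20; u = 88.71/2,282.20 = 3.89%.
May: labor force = 2,130.07 + 99.42 = 2,229.49; u = 99.42/2,229.49 = 4.46%.
Change = 4.46% − 3.89% = +0.57 pp.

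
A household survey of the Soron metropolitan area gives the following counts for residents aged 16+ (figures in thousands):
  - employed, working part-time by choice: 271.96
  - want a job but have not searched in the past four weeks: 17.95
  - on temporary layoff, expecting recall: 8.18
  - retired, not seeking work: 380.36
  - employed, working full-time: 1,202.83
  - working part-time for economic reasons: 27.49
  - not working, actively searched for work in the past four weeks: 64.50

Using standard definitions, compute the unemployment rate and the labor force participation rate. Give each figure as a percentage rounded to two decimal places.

Employed = 271.96 + 1,202.83 + 27.49 = 1,502.28 thousand (anyone who worked, including part-time for economic reasons, counts as employed).
Unemployed = 8.18 + 64.50 = 72.68 thousand (jobless and actively searching, or on temporary layoff).
Labor force = 1,502.28 + 72.68 = 1,574.96 thousand.
Not in labor force = 17.95 + 380.36 = 398.31 thousand (those not working and not actively searching are outside the labor force — including those who want a job but have given up searching).
Civilian working-age population = 1,574.96 + 398.31 = 1,973.27 thousand.
Unemployment rate = 72.68 / 1,574.96 = 4.61%.
Labor force participation rate = 1,574.96 / 1,973.27 = 79.81%.

Unemployment rate ≈ 4.61%; labor force participation rate ≈ 79.81%.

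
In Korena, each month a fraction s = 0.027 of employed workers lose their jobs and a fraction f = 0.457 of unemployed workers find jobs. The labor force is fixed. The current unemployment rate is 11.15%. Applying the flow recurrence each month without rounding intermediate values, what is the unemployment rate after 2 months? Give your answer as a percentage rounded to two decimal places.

Unemployment rate after two months ≈ 7.06%.

With a fixed labor force, u_{t+1} = u_t + s·(1−u_t) − f·u_t = u_t·(1−s−f) + s.
Here 1−s−f = 0.516 and s = 0.027.
u_1 = 0.111500 × 0.516 + 0.027 = 0.084534.
u_2 = 0.084534 × 0.516 + 0.027 = 0.070620.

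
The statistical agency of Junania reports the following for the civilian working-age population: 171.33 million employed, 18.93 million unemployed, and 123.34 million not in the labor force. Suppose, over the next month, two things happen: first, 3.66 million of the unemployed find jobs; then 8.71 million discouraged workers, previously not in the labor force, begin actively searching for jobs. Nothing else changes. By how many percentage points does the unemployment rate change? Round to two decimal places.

The unemployment rate changes by +2.10 percentage points.

Initially, labor force = 171.33 + 18.93 = 190.26 million, so u = 18.93/190.26 = 9.95%.
After the first change, unemployed falls and employed rises by 3.66; labor force unchanged → E = 174.99, U = 15.27, labor force = 190.26 million.
After the second change, unemployed and labor force both rise by 8.71 → E = 174.99, U = 23.98, labor force = 198.97 million.
New unemployment rate = 23.98 / 198.97 = 12.05%.
Change = 12.05% − 9.95% = +2.10 percentage points.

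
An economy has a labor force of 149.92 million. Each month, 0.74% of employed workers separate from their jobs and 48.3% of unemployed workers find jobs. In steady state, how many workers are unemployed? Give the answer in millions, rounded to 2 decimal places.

Steady-state unemployment rate u* = s/(s+f) = 0.74/(0.74+48.3) = 0.015090.
Unemployed = u* × labor force = 0.015090 × 149.92 ≈ 2.26 million.

About 2.26 million are unemployed in steady state.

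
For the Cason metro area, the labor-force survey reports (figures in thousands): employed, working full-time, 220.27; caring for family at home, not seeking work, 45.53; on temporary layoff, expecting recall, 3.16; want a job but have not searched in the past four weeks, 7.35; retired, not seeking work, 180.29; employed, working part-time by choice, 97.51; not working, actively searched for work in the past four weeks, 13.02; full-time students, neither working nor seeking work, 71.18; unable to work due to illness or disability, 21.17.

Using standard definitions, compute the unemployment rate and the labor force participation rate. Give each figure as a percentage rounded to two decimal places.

Unemployment rate ≈ 4.84%; labor force participation rate ≈ 50.64%.

Employed = 220.27 + 97.51 = 317.78 thousand.
Unemployed = 3.16 + 13.02 = 16.18 thousand (jobless and actively searching, or on temporary layoff).
Labor force = 317.78 + 16.18 = 333.96 thousand.
Not in labor force = 45.53 + 7.35 + 180.29 + 71.18 + 21.17 = 325.52 thousand (those not working and not actively searching are outside the labor force — including those who want a job but have given up searching).
Civilian working-age population = 333.96 + 325.52 = 659.48 thousand.
Unemployment rate = 16.18 / 333.96 = 4.84%.
Labor force participation rate = 333.96 / 659.48 = 50.64%.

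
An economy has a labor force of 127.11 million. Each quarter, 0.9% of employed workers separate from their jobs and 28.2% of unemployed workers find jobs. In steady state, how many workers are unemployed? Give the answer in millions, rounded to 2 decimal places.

Steady-state unemployment rate u* = s/(s+f) = 0.9/(0.9+28.2) = 0.030928.
Unemployed = u* × labor force = 0.030928 × 127.11 ≈ 3.93 million.

About 3.93 million are unemployed in steady state.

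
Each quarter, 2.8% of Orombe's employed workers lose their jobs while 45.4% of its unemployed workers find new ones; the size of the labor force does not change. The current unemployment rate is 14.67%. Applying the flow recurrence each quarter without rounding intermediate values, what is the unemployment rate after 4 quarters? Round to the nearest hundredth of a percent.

Unemployment rate after four quarters ≈ 6.45%.

With a fixed labor force, u_{t+1} = u_t + s·(1−u_t) − f·u_t = u_t·(1−s−f) + s.
Here 1−s−f = 0.518 and s = 0.028.
u_1 = 0.146700 × 0.518 + 0.028 = 0.103991.
u_2 = 0.103991 × 0.518 + 0.028 = 0.081867.
u_3 = 0.081867 × 0.518 + 0.028 = 0.070407.
u_4 = 0.070407 × 0.518 + 0.028 = 0.064471.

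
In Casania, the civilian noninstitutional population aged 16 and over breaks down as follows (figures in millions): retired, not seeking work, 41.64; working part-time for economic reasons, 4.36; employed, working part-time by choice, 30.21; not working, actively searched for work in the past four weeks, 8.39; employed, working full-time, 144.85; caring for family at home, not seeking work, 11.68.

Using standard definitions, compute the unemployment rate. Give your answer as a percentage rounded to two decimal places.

Unemployment rate ≈ 4.47%.

Employed = 4.36 + 30.21 + 144.85 = 179.42 million (anyone who worked, including part-time for economic reasons, counts as employed).
Unemployed = 8.39 million.
Labor force = 179.42 + 8.39 = 187.81 million.
Unemployment rate = 8.39 / 187.81 = 4.47%.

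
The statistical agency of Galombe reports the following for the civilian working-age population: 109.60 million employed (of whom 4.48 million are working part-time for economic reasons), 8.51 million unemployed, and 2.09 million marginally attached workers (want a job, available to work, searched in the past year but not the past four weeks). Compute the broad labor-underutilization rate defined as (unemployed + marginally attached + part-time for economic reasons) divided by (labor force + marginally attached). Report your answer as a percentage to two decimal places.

Broad underutilization rate ≈ 12.55%.

Labor force = 109.60 + 8.51 = 118.11 million.
Numerator = 8.51 + 2.09 + 4.48 = 15.08 million.
Denominator = 118.11 + 2.09 = 120.20 million.
Broad rate = 15.08 / 120.20 = 12.55%.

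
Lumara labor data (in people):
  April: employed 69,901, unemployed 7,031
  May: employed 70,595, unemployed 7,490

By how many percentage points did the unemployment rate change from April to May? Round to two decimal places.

The unemployment rate changed by +0.45 percentage points.

April: labor force = 69,901 + 7,031 = 76,932; u = 7,031/76,932 = 9.14%.
May: labor force = 70,595 + 7,490 = 78,085; u = 7,490/78,085 = 9.59%.
Change = 9.59% − 9.14% = +0.45 pp.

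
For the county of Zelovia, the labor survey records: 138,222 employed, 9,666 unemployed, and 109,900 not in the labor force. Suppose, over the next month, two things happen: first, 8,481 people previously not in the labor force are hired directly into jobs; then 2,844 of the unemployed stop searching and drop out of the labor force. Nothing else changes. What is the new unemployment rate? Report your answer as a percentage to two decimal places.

Initially, labor force = 138,222 + 9,666 = 147,888, so u = 9,666/147,888 = 6.54%.
After the first change, employed and labor force both rise by 8,481; unemployed unchanged → E = 146,703, U = 9,666, labor force = 156,369.
After the second change, unemployed and labor force both fall by 2,844 → E = 146,703, U = 6,822, labor force = 153,525.
New unemployment rate = 6,822 / 153,525 = 4.44%.

New unemployment rate ≈ 4.44%.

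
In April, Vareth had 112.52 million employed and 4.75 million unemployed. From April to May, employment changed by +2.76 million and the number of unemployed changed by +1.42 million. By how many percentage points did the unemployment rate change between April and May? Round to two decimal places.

April: labor force = 112.52 + 4.75 = 117.27; u = 4.75/117.27 = 4.05%.
May: labor force = 115.28 + 6.17 = 121.45; u = 6.17/121.45 = 5.08%.
Change = 5.08% − 4.05% = +1.03 pp.

The unemployment rate changed by +1.03 percentage points.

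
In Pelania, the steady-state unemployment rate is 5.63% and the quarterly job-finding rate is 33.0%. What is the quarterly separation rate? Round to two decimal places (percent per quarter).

From u* = s/(s+f): s = u·f/(1−u).
s = 0.0563 × 33.0 / (1 − 0.0563) = 1.8579 / 0.9437 ≈ 1.97% per quarter.

Separation rate ≈ 1.97% per quarter.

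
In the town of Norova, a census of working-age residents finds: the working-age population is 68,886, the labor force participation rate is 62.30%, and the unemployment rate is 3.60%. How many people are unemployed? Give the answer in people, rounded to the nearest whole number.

Labor force = 0.6230 × 68,886 = 42,916.
Unemployed = 0.0360 × 42,916 ≈ 1,545.

About 1,545 are unemployed.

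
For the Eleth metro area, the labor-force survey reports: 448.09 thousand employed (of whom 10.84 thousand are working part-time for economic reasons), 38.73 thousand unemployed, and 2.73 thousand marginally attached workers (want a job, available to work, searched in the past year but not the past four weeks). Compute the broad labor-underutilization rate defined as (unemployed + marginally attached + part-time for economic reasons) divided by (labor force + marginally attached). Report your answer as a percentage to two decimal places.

Broad underutilization rate ≈ 10.68%.

Labor force = 448.09 + 38.73 = 486.82 thousand.
Numerator = 38.73 + 2.73 + 10.84 = 52.30 thousand.
Denominator = 486.82 + 2.73 = 489.55 thousand.
Broad rate = 52.30 / 489.55 = 10.68%.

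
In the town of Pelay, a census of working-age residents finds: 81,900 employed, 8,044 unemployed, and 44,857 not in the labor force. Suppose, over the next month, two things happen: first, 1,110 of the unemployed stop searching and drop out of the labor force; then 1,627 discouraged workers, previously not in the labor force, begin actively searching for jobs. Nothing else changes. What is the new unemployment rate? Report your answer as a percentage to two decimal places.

Initially, labor force = 81,900 + 8,044 = 89,944, so u = 8,044/89,944 = 8.94%.
After the first change, unemployed and labor force both fall by 1,110 → E = 81,900, U = 6,934, labor force = 88,834.
After the second change, unemployed and labor force both rise by 1,627 → E = 81,900, U = 8,561, labor force = 90,461.
New unemployment rate = 8,561 / 90,461 = 9.46%.

New unemployment rate ≈ 9.46%.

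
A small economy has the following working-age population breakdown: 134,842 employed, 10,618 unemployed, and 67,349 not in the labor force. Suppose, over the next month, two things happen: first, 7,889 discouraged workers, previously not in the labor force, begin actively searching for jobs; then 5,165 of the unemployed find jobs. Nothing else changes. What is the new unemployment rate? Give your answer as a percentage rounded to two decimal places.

New unemployment rate ≈ 8.70%.

Initially, labor force = 134,842 + 10,618 = 145,460, so u = 10,618/145,460 = 7.30%.
After the first change, unemployed and labor force both rise by 7,889 → E = 134,842, U = 18,507, labor force = 153,349.
After the second change, unemployed falls and employed rises by 5,165; labor force unchanged → E = 140,007, U = 13,342, labor force = 153,349.
New unemployment rate = 13,342 / 153,349 = 8.70%.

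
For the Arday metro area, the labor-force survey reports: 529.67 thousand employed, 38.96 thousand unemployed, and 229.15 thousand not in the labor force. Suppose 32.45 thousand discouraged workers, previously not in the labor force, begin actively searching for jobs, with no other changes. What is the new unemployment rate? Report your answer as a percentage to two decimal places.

New unemployment rate ≈ 11.88%.

Initially, labor force = 529.67 + 38.96 = 568.63 thousand, so u = 38.96/568.63 = 6.85%.
After the change, unemployed and labor force both rise by 32.45 → E = 529.67, U = 71.41, labor force = 601.08 thousand.
New unemployment rate = 71.41 / 601.08 = 11.88%.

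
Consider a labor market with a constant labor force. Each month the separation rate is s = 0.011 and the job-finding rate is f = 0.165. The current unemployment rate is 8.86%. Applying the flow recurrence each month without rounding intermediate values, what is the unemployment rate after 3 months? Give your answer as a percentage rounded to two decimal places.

With a fixed labor force, u_{t+1} = u_t + s·(1−u_t) − f·u_t = u_t·(1−s−f) + s.
Here 1−s−f = 0.824 and s = 0.011.
u_1 = 0.088600 × 0.824 + 0.011 = 0.084006.
u_2 = 0.084006 × 0.824 + 0.011 = 0.080221.
u_3 = 0.080221 × 0.824 + 0.011 = 0.077102.

Unemployment rate after three months ≈ 7.71%.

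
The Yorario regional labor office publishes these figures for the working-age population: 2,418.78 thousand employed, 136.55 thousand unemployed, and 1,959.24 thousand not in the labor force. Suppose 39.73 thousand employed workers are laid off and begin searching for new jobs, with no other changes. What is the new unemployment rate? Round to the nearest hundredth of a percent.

Initially, labor force = 2,418.78 + 136.55 = 2,555.33 thousand, so u = 136.55/2,555.33 = 5.34%.
After the change, employed falls and unemployed rises by 39.73; labor force unchanged → E = 2,379.05, U = 176.28, labor force = 2,555.33 thousand.
New unemployment rate = 176.28 / 2,555.33 = 6.90%.

New unemployment rate ≈ 6.90%.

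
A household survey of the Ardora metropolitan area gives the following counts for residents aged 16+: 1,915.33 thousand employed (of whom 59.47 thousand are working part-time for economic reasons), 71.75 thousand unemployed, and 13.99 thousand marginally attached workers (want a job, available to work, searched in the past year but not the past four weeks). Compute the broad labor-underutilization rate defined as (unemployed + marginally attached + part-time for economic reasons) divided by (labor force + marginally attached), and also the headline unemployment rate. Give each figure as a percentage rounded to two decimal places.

Broad underutilization rate ≈ 7.26%; headline unemployment rate ≈ 3.61%.

Labor force = 1,915.33 + 71.75 = 1,987.08 thousand.
Numerator = 71.75 + 13.99 + 59.47 = 145.21 thousand.
Denominator = 1,987.08 + 13.99 = 2,001.07 thousand.
Broad rate = 145.21 / 2,001.07 = 7.26%.
Headline unemployment rate = 71.75 / 1,987.08 = 3.61%.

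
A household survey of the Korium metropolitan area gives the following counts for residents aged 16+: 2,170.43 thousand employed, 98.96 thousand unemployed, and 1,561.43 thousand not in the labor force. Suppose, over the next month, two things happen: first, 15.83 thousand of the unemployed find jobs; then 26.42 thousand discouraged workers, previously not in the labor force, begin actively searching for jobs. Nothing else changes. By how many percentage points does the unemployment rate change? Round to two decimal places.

Initially, labor force = 2,170.43 + 98.96 = 2,269.39 thousand, so u = 98.96/2,269.39 = 4.36%.
After the first change, unemployed falls and employed rises by 15.83; labor force unchanged → E = 2,186.26, U = 83.13, labor force = 2,269.39 thousand.
After the second change, unemployed and labor force both rise by 26.42 → E = 2,186.26, U = 109.55, labor force = 2,295.81 thousand.
New unemployment rate = 109.55 / 2,295.81 = 4.77%.
Change = 4.77% − 4.36% = +0.41 percentage points.

The unemployment rate changes by +0.41 percentage points.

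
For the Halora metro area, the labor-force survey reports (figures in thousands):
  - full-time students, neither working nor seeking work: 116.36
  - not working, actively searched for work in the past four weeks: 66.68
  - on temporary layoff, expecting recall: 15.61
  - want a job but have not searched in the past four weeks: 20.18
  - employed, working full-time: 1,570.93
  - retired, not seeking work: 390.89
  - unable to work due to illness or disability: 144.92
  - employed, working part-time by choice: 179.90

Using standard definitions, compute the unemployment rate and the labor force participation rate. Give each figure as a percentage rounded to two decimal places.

Employed = 1,570.93 + 179.90 = 1,750.83 thousand.
Unemployed = 66.68 + 15.61 = 82.29 thousand (jobless and actively searching, or on temporary layoff).
Labor force = 1,750.83 + 82.29 = 1,833.12 thousand.
Not in labor force = 116.36 + 20.18 + 390.89 + 144.92 = 672.35 thousand (those not working and not actively searching are outside the labor force — including those who want a job but have given up searching).
Civilian working-age population = 1,833.12 + 672.35 = 2,505.47 thousand.
Unemployment rate = 82.29 / 1,833.12 = 4.49%.
Labor force participation rate = 1,833.12 / 2,505.47 = 73.16%.

Unemployment rate ≈ 4.49%; labor force participation rate ≈ 73.16%.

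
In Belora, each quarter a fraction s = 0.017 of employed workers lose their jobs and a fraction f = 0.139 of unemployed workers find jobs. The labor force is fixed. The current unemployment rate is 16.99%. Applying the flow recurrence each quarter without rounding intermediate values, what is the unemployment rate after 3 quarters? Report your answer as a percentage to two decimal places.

Unemployment rate after three quarters ≈ 14.56%.

With a fixed labor force, u_{t+1} = u_t + s·(1−u_t) − f·u_t = u_t·(1−s−f) + s.
Here 1−s−f = 0.844 and s = 0.017.
u_1 = 0.169900 × 0.844 + 0.017 = 0.160396.
u_2 = 0.160396 × 0.844 + 0.017 = 0.152374.
u_3 = 0.152374 × 0.844 + 0.017 = 0.145604.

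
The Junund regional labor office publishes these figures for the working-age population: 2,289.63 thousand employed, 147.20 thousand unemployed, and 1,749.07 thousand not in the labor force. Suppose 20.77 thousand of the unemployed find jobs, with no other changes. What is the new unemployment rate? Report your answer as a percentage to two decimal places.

New unemployment rate ≈ 5.19%.

Initially, labor force = 2,289.63 + 147.20 = 2,436.83 thousand, so u = 147.20/2,436.83 = 6.04%.
After the change, unemployed falls and employed rises by 20.77; labor force unchanged → E = 2,310.40, U = 126.43, labor force = 2,436.83 thousand.
New unemployment rate = 126.43 / 2,436.83 = 5.19%.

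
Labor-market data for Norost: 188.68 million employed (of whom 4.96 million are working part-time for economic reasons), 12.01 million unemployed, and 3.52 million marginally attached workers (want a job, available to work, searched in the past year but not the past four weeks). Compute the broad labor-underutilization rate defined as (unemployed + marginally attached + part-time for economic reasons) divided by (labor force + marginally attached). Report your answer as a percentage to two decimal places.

Labor force = 188.68 + 12.01 = 200.69 million.
Numerator = 12.01 + 3.52 + 4.96 = 20.49 million.
Denominator = 200.69 + 3.52 = 204.21 million.
Broad rate = 20.49 / 204.21 = 10.03%.

Broad underutilization rate ≈ 10.03%.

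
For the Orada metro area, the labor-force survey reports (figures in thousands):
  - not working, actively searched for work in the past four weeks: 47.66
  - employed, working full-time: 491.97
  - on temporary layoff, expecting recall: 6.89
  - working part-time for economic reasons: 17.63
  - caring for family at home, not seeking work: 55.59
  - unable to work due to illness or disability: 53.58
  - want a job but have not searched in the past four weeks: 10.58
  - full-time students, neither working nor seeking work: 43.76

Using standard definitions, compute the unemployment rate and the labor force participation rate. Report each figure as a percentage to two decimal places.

Employed = 491.97 + 17.63 = 509.60 thousand (anyone who worked, including part-time for economic reasons, counts as employed).
Unemployed = 47.66 + 6.89 = 54.55 thousand (jobless and actively searching, or on temporary layoff).
Labor force = 509.60 + 54.55 = 564.15 thousand.
Not in labor force = 55.59 + 53.58 + 10.58 + 43.76 = 163.51 thousand (those not working and not actively searching are outside the labor force — including those who want a job but have given up searching).
Civilian working-age population = 564.15 + 163.51 = 727.66 thousand.
Unemployment rate = 54.55 / 564.15 = 9.67%.
Labor force participation rate = 564.15 / 727.66 = 77.53%.

Unemployment rate ≈ 9.67%; labor force participation rate ≈ 77.53%.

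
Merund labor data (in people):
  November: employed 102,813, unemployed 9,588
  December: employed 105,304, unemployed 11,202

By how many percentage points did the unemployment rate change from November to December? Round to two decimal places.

November: labor force = 102,813 + 9,588 = 112,401; u = 9,588/112,401 = 8.53%.
December: labor force = 105,304 + 11,202 = 116,506; u = 11,202/116,506 = 9.61%.
Change = 9.61% − 8.53% = +1.08 pp.

The unemployment rate changed by +1.08 percentage points.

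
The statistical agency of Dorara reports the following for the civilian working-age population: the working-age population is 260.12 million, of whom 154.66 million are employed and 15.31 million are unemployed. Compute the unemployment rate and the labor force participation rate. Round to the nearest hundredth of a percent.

Unemployment rate ≈ 9.01%; labor force participation rate ≈ 65.34%.

Labor force = employed + unemployed = 154.66 + 15.31 = 169.97 million.
Unemployment rate = 15.31 / 169.97 = 9.01%.
Labor force participation rate = 169.97 / 260.12 = 65.34%.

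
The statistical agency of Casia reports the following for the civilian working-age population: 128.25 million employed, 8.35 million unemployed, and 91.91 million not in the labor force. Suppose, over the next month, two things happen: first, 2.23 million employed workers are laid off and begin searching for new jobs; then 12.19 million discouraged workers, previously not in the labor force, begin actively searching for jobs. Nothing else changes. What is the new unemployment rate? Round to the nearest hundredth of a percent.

Initially, labor force = 128.25 + 8.35 = 136.60 million, so u = 8.35/136.60 = 6.11%.
After the first change, employed falls and unemployed rises by 2.23; labor force unchanged → E = 126.02, U = 10.58, labor force = 136.60 million.
After the second change, unemployed and labor force both rise by 12.19 → E = 126.02, U = 22.77, labor force = 148.79 million.
New unemployment rate = 22.77 / 148.79 = 15.30%.

New unemployment rate ≈ 15.30%.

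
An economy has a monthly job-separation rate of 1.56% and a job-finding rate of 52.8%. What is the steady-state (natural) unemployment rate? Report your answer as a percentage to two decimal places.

At steady state the flows balance: s·E = f·U, so U/(E+U) = s/(s+f).
u* = 1.56 / (1.56 + 52.8) = 1.56 / 54.36 = 2.87%.

Steady-state unemployment rate ≈ 2.87%.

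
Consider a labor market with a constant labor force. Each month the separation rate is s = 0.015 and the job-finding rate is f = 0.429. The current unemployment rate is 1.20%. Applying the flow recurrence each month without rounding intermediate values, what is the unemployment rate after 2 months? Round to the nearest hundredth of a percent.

Unemployment rate after two months ≈ 2.70%.

With a fixed labor force, u_{t+1} = u_t + s·(1−u_t) − f·u_t = u_t·(1−s−f) + s.
Here 1−s−f = 0.556 and s = 0.015.
u_1 = 0.012000 × 0.556 + 0.015 = 0.021672.
u_2 = 0.021672 × 0.556 + 0.015 = 0.027050.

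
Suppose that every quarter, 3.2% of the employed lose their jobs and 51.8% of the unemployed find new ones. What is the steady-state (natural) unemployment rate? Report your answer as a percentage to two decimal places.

Steady-state unemployment rate ≈ 5.82%.

At steady state the flows balance: s·E = f·U, so U/(E+U) = s/(s+f).
u* = 3.2 / (3.2 + 51.8) = 3.2 / 55.00 = 5.82%.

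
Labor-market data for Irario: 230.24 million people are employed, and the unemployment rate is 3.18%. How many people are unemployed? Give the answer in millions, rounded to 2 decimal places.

About 7.56 million are unemployed.

Let U be the number unemployed. The labor force is E + U, and U/(E+U) = 0.0318.
So U = 0.0318 × 230.24 / (1 − 0.0318) = 7.3216 / 0.9682 ≈ 7.56 million.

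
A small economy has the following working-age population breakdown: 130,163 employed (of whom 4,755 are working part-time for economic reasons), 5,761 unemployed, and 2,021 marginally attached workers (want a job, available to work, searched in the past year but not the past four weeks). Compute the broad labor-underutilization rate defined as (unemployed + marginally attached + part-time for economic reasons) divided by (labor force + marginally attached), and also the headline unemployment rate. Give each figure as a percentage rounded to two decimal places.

Labor force = 130,163 + 5,761 = 135,924.
Numerator = 5,761 + 2,021 + 4,755 = 12,537.
Denominator = 135,924 + 2,021 = 137,945.
Broad rate = 12,537 / 137,945 = 9.09%.
Headline unemployment rate = 5,761 / 135,924 = 4.24%.

Broad underutilization rate ≈ 9.09%; headline unemployment rate ≈ 4.24%.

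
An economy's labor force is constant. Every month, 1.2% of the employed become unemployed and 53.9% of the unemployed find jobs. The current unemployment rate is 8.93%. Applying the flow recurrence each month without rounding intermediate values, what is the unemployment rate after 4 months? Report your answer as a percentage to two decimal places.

With a fixed labor force, u_{t+1} = u_t + s·(1−u_t) − f·u_t = u_t·(1−s−f) + s.
Here 1−s−f = 0.449 and s = 0.012.
u_1 = 0.089300 × 0.449 + 0.012 = 0.052096.
u_2 = 0.052096 × 0.449 + 0.012 = 0.035391.
u_3 = 0.035391 × 0.449 + 0.012 = 0.027891.
u_4 = 0.027891 × 0.449 + 0.012 = 0.024523.

Unemployment rate after four months ≈ 2.45%.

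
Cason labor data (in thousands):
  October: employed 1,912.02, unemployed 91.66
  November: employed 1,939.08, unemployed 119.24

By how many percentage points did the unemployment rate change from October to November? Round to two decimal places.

October: labor force = 1,912.02 + 91.66 = 2,003.68; u = 91.66/2,003.68 = 4.57%.
November: labor force = 1,939.08 + 119.24 = 2,058.32; u = 119.24/2,058.32 = 5.79%.
Change = 5.79% − 4.57% = +1.22 pp.

The unemployment rate changed by +1.22 percentage points.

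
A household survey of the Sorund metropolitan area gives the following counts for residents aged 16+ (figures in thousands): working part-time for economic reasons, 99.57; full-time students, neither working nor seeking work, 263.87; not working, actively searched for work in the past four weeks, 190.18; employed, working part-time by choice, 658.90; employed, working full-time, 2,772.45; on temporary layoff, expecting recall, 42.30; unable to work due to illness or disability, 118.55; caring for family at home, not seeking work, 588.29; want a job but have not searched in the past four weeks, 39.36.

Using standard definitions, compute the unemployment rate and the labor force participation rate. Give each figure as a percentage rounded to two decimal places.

Employed = 99.57 + 658.90 + 2,772.45 = 3,530.92 thousand (anyone who worked, including part-time for economic reasons, counts as employed).
Unemployed = 190.18 + 42.30 = 232.48 thousand (jobless and actively searching, or on temporary layoff).
Labor force = 3,530.92 + 232.48 = 3,763.40 thousand.
Not in labor force = 263.87 + 118.55 + 588.29 + 39.36 = 1,010.07 thousand (those not working and not actively searching are outside the labor force — including those who want a job but have given up searching).
Civilian working-age population = 3,763.40 + 1,010.07 = 4,773.47 thousand.
Unemployment rate = 232.48 / 3,763.40 = 6.18%.
Labor force participation rate = 3,763.40 / 4,773.47 = 78.84%.

Unemployment rate ≈ 6.18%; labor force participation rate ≈ 78.84%.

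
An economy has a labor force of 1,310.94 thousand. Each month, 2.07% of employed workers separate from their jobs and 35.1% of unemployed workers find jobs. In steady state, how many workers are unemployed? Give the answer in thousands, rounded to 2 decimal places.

About 73.01 thousand are unemployed in steady state.

Steady-state unemployment rate u* = s/(s+f) = 2.07/(2.07+35.1) = 0.055690.
Unemployed = u* × labor force = 0.055690 × 1,310.94 ≈ 73.01 thousand.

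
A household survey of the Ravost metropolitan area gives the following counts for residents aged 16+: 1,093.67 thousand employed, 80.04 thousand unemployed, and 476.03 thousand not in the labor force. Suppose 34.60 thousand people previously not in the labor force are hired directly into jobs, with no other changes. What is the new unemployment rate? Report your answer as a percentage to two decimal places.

New unemployment rate ≈ 6.62%.

Initially, labor force = 1,093.67 + 80.04 = 1,173.71 thousand, so u = 80.04/1,173.71 = 6.82%.
After the change, employed and labor force both rise by 34.60; unemployed unchanged → E = 1,128.27, U = 80.04, labor force = 1,208.31 thousand.
New unemployment rate = 80.04 / 1,208.31 = 6.62%.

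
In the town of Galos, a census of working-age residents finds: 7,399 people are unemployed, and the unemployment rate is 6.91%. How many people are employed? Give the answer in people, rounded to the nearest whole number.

About 99,678 are employed.

Labor force = U / u = 7,399 / 0.0691 ≈ 107,077.
Employed = labor force − unemployed = 107,077 − 7,399 = 99,678.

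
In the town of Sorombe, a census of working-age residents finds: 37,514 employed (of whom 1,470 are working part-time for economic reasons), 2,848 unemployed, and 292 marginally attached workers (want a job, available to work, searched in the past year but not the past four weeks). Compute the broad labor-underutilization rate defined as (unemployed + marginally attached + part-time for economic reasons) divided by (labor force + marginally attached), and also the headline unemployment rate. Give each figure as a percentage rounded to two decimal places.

Broad underutilization rate ≈ 11.34%; headline unemployment rate ≈ 7.06%.

Labor force = 37,514 + 2,848 = 40,362.
Numerator = 2,848 + 292 + 1,470 = 4,610.
Denominator = 40,362 + 292 = 40,654.
Broad rate = 4,610 / 40,654 = 11.34%.
Headline unemployment rate = 2,848 / 40,362 = 7.06%.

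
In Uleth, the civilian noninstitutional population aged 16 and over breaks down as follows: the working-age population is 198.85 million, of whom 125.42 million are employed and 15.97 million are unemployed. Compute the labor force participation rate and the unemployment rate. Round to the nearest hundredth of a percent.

Labor force participation rate ≈ 71.10%; unemployment rate ≈ 11.29%.

Labor force = employed + unemployed = 125.42 + 15.97 = 141.39 million.
Unemployment rate = 15.97 / 141.39 = 11.29%.
Labor force participation rate = 141.39 / 198.85 = 71.10%.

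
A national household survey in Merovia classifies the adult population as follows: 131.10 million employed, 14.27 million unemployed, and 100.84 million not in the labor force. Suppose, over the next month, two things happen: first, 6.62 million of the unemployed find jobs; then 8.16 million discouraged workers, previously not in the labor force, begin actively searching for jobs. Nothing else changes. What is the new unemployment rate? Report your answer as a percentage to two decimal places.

Initially, labor force = 131.10 + 14.27 = 145.37 million, so u = 14.27/145.37 = 9.82%.
After the first change, unemployed falls and employed rises by 6.62; labor force unchanged → E = 137.72, U = 7.65, labor force = 145.37 million.
After the second change, unemployed and labor force both rise by 8.16 → E = 137.72, U = 15.81, labor force = 153.53 million.
New unemployment rate = 15.81 / 153.53 = 10.30%.

New unemployment rate ≈ 10.30%.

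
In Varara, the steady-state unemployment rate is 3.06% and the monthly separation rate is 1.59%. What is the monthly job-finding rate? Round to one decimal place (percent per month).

From u* = s/(s+f): f = s·(1−u)/u.
f = 1.59 × (1 − 0.0306) / 0.0306 = 1.5413 / 0.0306 ≈ 50.4% per month.

Job-finding rate ≈ 50.4% per month.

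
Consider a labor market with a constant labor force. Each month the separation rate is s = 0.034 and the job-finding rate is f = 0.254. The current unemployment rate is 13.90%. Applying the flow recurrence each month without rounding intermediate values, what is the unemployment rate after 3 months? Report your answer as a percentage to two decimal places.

With a fixed labor force, u_{t+1} = u_t + s·(1−u_t) − f·u_t = u_t·(1−s−f) + s.
Here 1−s−f = 0.712 and s = 0.034.
u_1 = 0.139000 × 0.712 + 0.034 = 0.132968.
u_2 = 0.132968 × 0.712 + 0.034 = 0.128673.
u_3 = 0.128673 × 0.712 + 0.034 = 0.125615.

Unemployment rate after three months ≈ 12.56%.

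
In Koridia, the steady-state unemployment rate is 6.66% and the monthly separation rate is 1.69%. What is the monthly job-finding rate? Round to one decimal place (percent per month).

From u* = s/(s+f): f = s·(1−u)/u.
f = 1.69 × (1 − 0.0666) / 0.0666 = 1.5774 / 0.0666 ≈ 23.7% per month.

Job-finding rate ≈ 23.7% per month.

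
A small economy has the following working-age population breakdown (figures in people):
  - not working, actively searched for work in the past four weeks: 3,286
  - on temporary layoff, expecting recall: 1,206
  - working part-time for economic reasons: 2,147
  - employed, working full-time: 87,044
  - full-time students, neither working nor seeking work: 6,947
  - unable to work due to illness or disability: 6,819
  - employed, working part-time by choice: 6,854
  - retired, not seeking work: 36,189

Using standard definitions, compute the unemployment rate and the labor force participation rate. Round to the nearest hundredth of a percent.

Unemployment rate ≈ 4.47%; labor force participation rate ≈ 66.81%.

Employed = 2,147 + 87,044 + 6,854 = 96,045 (anyone who worked, including part-time for economic reasons, counts as employed).
Unemployed = 3,286 + 1,206 = 4,492 (jobless and actively searching, or on temporary layoff).
Labor force = 96,045 + 4,492 = 100,537.
Not in labor force = 6,947 + 6,819 + 36,189 = 49,955 (those not working and not actively searching are outside the labor force).
Civilian working-age population = 100,537 + 49,955 = 150,492.
Unemployment rate = 4,492 / 100,537 = 4.47%.
Labor force participation rate = 100,537 / 150,492 = 66.81%.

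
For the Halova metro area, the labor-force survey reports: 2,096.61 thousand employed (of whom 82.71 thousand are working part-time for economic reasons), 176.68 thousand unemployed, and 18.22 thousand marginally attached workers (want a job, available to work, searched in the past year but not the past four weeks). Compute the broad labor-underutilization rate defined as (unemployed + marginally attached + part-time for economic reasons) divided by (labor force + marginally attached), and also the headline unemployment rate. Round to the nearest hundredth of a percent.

Broad underutilization rate ≈ 12.11%; headline unemployment rate ≈ 7.77%.

Labor force = 2,096.61 + 176.68 = 2,273.29 thousand.
Numerator = 176.68 + 18.22 + 82.71 = 277.61 thousand.
Denominator = 2,273.29 + 18.22 = 2,291.51 thousand.
Broad rate = 277.61 / 2,291.51 = 12.11%.
Headline unemployment rate = 176.68 / 2,273.29 = 7.77%.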